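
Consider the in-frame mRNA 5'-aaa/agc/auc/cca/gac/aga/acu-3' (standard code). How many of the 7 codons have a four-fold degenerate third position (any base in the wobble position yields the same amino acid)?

2

Codon 1 AAA (Lys): third position 2-fold.
Codon 2 AGC (Ser): third position 2-fold.
Codon 3 AUC (Ile): third position 3-fold.
Codon 4 CCA (Pro): third position 4-fold.
Codon 5 GAC (Asp): third position 2-fold.
Codon 6 AGA (Arg): third position 2-fold.
Codon 7 ACU (Thr): third position 4-fold.
Four-fold degenerate third positions: 2.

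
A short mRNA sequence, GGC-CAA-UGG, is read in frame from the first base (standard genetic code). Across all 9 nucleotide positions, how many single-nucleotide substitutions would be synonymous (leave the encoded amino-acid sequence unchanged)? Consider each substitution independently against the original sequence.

Codon 1 (GGC, Gly): 3 synonymous substitutions.
Codon 2 (CAA, Gln): 1 synonymous substitution.
Codon 3 (UGG, Trp): 0 synonymous substitutions.
Total: 3 + 1 + 0 = 4.

4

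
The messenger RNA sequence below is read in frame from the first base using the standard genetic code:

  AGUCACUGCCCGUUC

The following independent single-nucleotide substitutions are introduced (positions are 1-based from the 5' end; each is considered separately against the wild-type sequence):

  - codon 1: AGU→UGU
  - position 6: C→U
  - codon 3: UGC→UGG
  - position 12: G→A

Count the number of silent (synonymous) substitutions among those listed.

2

Codon 1: AGU (Ser) → UGU (Cys) — missense.
Codon 2: CAC (His) → CAU (His) — synonymous.
Codon 3: UGC (Cys) → UGG (Trp) — missense.
Codon 4: CCG (Pro) → CCA (Pro) — synonymous.
Synonymous: 2 of 4.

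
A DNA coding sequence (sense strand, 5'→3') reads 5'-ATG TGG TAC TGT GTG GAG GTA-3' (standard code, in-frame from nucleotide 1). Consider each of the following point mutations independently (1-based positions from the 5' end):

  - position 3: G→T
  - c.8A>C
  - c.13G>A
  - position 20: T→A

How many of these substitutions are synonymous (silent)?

Codon 1: ATG (Met) → ATT (Ile) — missense.
Codon 3: TAC (Tyr) → TCC (Ser) — missense.
Codon 5: GTG (Val) → ATG (Met) — missense.
Codon 7: GTA (Val) → GAA (Glu) — missense.
Synonymous: 0 of 4.

0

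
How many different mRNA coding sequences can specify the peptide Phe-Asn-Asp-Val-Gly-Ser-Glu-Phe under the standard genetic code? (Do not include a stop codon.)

3072

Phe: 2 codons.
Asn: 2 codons.
Asp: 2 codons.
Val: 4 codons.
Gly: 4 codons.
Ser: 6 codons.
Glu: 2 codons.
Phe: 2 codons.
2 × 2 × 2 × 4 × 4 × 6 × 2 × 2 = 3072.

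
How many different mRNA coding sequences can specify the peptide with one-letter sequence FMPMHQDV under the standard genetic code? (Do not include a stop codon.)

256

Phe: 2 codons.
Met: 1 codon.
Pro: 4 codons.
Met: 1 codon.
His: 2 codons.
Gln: 2 codons.
Asp: 2 codons.
Val: 4 codons.
2 × 1 × 4 × 1 × 2 × 2 × 2 × 4 = 256.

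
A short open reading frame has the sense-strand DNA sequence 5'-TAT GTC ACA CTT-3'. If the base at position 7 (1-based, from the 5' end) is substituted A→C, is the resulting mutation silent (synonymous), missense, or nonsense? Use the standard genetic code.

missense

Position 7 falls in codon 3: ACA → Thr.
After the substitution the codon is CCA → Pro.
Thr ≠ Pro, so this is a missense mutation.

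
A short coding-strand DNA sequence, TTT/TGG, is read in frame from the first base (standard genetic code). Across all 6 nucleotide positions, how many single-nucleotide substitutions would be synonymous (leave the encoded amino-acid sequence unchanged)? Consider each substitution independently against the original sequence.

1

Codon 1 (TTT, Phe): 1 synonymous substitution.
Codon 2 (TGG, Trp): 0 synonymous substitutions.
Total: 1 + 0 = 1.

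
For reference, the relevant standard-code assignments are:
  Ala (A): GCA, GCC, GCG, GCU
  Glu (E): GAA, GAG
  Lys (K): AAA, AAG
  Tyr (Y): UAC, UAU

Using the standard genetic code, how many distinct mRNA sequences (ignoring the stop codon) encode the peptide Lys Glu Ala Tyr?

32

Lys: 2 codons.
Glu: 2 codons.
Ala: 4 codons.
Tyr: 2 codons.
2 × 2 × 4 × 2 = 32.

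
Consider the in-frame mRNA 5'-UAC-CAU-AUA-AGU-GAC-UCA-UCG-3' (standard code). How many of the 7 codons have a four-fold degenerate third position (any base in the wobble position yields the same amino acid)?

Codon 1 UAC (Tyr): third position 2-fold.
Codon 2 CAU (His): third position 2-fold.
Codon 3 AUA (Ile): third position 3-fold.
Codon 4 AGU (Ser): third position 2-fold.
Codon 5 GAC (Asp): third position 2-fold.
Codon 6 UCA (Ser): third position 4-fold.
Codon 7 UCG (Ser): third position 4-fold.
Four-fold degenerate third positions: 2.

2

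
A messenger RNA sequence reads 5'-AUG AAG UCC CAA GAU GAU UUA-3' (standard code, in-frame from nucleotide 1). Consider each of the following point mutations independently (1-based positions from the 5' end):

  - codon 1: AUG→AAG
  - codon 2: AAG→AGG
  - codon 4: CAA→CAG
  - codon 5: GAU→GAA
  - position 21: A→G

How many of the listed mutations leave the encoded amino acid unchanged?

Codon 1: AUG (Met) → AAG (Lys) — missense.
Codon 2: AAG (Lys) → AGG (Arg) — missense.
Codon 4: CAA (Gln) → CAG (Gln) — synonymous.
Codon 5: GAU (Asp) → GAA (Glu) — missense.
Codon 7: UUA (Leu) → UUG (Leu) — synonymous.
Synonymous: 2 of 5.

2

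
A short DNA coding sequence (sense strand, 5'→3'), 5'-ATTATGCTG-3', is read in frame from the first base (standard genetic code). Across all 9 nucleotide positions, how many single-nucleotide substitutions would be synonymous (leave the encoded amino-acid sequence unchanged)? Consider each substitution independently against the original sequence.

Codon 1 (ATT, Ile): 2 synonymous substitutions.
Codon 2 (ATG, Met): 0 synonymous substitutions.
Codon 3 (CTG, Leu): 4 synonymous substitutions.
Total: 2 + 0 + 4 = 6.

6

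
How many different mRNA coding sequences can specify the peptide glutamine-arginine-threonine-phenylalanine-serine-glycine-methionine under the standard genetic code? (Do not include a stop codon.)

Gln: 2 codons.
Arg: 6 codons.
Thr: 4 codons.
Phe: 2 codons.
Ser: 6 codons.
Gly: 4 codons.
Met: 1 codon.
2 × 6 × 4 × 2 × 6 × 4 × 1 = 2304.

2304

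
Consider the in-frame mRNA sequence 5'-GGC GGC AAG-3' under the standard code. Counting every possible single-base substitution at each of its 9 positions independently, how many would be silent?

7

Codon 1 (GGC, Gly): 3 synonymous substitutions.
Codon 2 (GGC, Gly): 3 synonymous substitutions.
Codon 3 (AAG, Lys): 1 synonymous substitution.
Total: 3 + 3 + 1 = 7.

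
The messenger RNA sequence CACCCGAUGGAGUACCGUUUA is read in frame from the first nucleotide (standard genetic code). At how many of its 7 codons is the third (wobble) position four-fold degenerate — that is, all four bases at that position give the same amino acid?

2

Codon 1 CAC (His): third position 2-fold.
Codon 2 CCG (Pro): third position 4-fold.
Codon 3 AUG (Met): third position 1-fold.
Codon 4 GAG (Glu): third position 2-fold.
Codon 5 UAC (Tyr): third position 2-fold.
Codon 6 CGU (Arg): third position 4-fold.
Codon 7 UUA (Leu): third position 2-fold.
Four-fold degenerate third positions: 2.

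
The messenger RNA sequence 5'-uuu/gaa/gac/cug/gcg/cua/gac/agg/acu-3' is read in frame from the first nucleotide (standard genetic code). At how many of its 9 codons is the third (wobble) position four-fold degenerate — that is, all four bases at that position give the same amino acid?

4

Codon 1 UUU (Phe): third position 2-fold.
Codon 2 GAA (Glu): third position 2-fold.
Codon 3 GAC (Asp): third position 2-fold.
Codon 4 CUG (Leu): third position 4-fold.
Codon 5 GCG (Ala): third position 4-fold.
Codon 6 CUA (Leu): third position 4-fold.
Codon 7 GAC (Asp): third position 2-fold.
Codon 8 AGG (Arg): third position 2-fold.
Codon 9 ACU (Thr): third position 4-fold.
Four-fold degenerate third positions: 4.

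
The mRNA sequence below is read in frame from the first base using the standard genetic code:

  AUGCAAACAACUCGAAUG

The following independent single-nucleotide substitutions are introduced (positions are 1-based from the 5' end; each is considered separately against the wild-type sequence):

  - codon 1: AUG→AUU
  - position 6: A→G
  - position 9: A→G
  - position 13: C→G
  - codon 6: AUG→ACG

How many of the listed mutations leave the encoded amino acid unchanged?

2

Codon 1: AUG (Met) → AUU (Ile) — missense.
Codon 2: CAA (Gln) → CAG (Gln) — synonymous.
Codon 3: ACA (Thr) → ACG (Thr) — synonymous.
Codon 5: CGA (Arg) → GGA (Gly) — missense.
Codon 6: AUG (Met) → ACG (Thr) — missense.
Synonymous: 2 of 5.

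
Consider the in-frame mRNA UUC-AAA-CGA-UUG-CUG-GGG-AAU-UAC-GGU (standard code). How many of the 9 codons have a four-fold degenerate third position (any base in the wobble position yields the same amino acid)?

Codon 1 UUC (Phe): third position 2-fold.
Codon 2 AAA (Lys): third position 2-fold.
Codon 3 CGA (Arg): third position 4-fold.
Codon 4 UUG (Leu): third position 2-fold.
Codon 5 CUG (Leu): third position 4-fold.
Codon 6 GGG (Gly): third position 4-fold.
Codon 7 AAU (Asn): third position 2-fold.
Codon 8 UAC (Tyr): third position 2-fold.
Codon 9 GGU (Gly): third position 4-fold.
Four-fold degenerate third positions: 4.

4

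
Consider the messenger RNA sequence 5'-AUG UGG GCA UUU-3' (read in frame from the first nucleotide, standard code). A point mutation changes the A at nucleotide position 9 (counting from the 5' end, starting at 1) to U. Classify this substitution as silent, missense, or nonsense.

silent

Position 9 falls in codon 3: GCA → Ala.
After the substitution the codon is GCU → Ala.
Both encode Ala, so the change is synonymous.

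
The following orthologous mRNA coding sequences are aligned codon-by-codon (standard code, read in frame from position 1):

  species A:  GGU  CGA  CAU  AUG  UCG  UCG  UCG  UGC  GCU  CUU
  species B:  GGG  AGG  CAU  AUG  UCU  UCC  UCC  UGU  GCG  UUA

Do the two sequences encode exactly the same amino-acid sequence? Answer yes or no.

Codon 1: GGU Gly / GGG Gly — synonymous.
Codon 2: CGA Arg / AGG Arg — synonymous.
Codon 3: CAU His / CAU His — identical.
Codon 4: AUG Met / AUG Met — identical.
Codon 5: UCG Ser / UCU Ser — synonymous.
Codon 6: UCG Ser / UCC Ser — synonymous.
Codon 7: UCG Ser / UCC Ser — synonymous.
Codon 8: UGC Cys / UGU Cys — synonymous.
Codon 9: GCU Ala / GCG Ala — synonymous.
Codon 10: CUU Leu / UUA Leu — synonymous.
Nonsynonymous differences: 0 → same protein.

yes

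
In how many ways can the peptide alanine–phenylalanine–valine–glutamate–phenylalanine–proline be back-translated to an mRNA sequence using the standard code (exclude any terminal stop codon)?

512

Ala: 4 codons.
Phe: 2 codons.
Val: 4 codons.
Glu: 2 codons.
Phe: 2 codons.
Pro: 4 codons.
4 × 2 × 4 × 2 × 2 × 4 = 512.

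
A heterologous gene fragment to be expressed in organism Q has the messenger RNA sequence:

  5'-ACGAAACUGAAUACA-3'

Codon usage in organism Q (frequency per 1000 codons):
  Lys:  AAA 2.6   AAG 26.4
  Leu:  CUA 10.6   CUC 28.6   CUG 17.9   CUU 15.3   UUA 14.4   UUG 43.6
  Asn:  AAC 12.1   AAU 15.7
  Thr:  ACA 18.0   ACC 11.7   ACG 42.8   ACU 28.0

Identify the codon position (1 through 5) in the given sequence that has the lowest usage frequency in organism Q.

2

Codon 1 ACG (Thr): 42.8 per 1000.
Codon 2 AAA (Lys): 2.6 per 1000.
Codon 3 CUG (Leu): 17.9 per 1000.
Codon 4 AAU (Asn): 15.7 per 1000.
Codon 5 ACA (Thr): 18.0 per 1000.
Lowest frequency is 2.6 at codon 2.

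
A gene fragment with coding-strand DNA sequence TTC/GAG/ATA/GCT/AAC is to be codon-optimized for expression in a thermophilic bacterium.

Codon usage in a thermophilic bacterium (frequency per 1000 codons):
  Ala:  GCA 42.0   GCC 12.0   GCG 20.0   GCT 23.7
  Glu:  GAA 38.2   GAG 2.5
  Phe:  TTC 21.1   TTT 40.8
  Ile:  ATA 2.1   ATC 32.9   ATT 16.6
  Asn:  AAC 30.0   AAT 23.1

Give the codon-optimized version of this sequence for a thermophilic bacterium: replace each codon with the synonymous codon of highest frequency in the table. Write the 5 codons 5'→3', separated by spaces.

Codon 1 (Phe): best is TTT at 40.8.
Codon 2 (Glu): best is GAA at 38.2.
Codon 3 (Ile): best is ATC at 32.9.
Codon 4 (Ala): best is GCA at 42.0.
Codon 5 (Asn): best is AAC at 30.0.

TTT GAA ATC GCA AAC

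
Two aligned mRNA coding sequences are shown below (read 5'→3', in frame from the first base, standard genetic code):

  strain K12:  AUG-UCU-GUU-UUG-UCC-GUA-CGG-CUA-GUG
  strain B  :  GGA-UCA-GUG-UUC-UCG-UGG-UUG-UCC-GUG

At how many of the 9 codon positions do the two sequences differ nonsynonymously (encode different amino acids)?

5

Codon 1: AUG Met / GGA Gly — nonsynonymous.
Codon 2: UCU Ser / UCA Ser — synonymous.
Codon 3: GUU Val / GUG Val — synonymous.
Codon 4: UUG Leu / UUC Phe — nonsynonymous.
Codon 5: UCC Ser / UCG Ser — synonymous.
Codon 6: GUA Val / UGG Trp — nonsynonymous.
Codon 7: CGG Arg / UUG Leu — nonsynonymous.
Codon 8: CUA Leu / UCC Ser — nonsynonymous.
Codon 9: GUG Val / GUG Val — identical.
Nonsynonymous differences: 5.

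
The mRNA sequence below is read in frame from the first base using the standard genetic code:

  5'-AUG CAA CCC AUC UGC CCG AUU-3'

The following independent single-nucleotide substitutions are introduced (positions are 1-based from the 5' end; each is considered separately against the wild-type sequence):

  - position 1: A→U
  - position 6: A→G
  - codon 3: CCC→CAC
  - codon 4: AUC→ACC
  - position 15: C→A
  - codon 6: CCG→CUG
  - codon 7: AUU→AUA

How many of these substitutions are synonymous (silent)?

Codon 1: AUG (Met) → UUG (Leu) — missense.
Codon 2: CAA (Gln) → CAG (Gln) — synonymous.
Codon 3: CCC (Pro) → CAC (His) — missense.
Codon 4: AUC (Ile) → ACC (Thr) — missense.
Codon 5: UGC (Cys) → UGA (Stop) — nonsense.
Codon 6: CCG (Pro) → CUG (Leu) — missense.
Codon 7: AUU (Ile) → AUA (Ile) — synonymous.
Synonymous: 2 of 7.

2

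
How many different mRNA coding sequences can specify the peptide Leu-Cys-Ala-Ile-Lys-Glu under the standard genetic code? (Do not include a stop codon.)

576

Leu: 6 codons.
Cys: 2 codons.
Ala: 4 codons.
Ile: 3 codons.
Lys: 2 codons.
Glu: 2 codons.
6 × 2 × 4 × 3 × 2 × 2 = 576.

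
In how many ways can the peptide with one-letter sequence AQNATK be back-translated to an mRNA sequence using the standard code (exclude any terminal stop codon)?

512

Ala: 4 codons.
Gln: 2 codons.
Asn: 2 codons.
Ala: 4 codons.
Thr: 4 codons.
Lys: 2 codons.
4 × 2 × 2 × 4 × 4 × 2 = 512.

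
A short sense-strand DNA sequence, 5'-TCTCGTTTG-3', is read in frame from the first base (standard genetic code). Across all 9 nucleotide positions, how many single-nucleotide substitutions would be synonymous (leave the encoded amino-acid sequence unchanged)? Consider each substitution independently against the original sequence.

8

Codon 1 (TCT, Ser): 3 synonymous substitutions.
Codon 2 (CGT, Arg): 3 synonymous substitutions.
Codon 3 (TTG, Leu): 2 synonymous substitutions.
Total: 3 + 3 + 2 = 8.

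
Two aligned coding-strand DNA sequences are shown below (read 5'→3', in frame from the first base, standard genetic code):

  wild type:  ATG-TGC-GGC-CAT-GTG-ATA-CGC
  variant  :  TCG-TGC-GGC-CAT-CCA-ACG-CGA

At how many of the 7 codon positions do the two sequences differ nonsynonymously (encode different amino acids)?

Codon 1: ATG Met / TCG Ser — nonsynonymous.
Codon 2: TGC Cys / TGC Cys — identical.
Codon 3: GGC Gly / GGC Gly — identical.
Codon 4: CAT His / CAT His — identical.
Codon 5: GTG Val / CCA Pro — nonsynonymous.
Codon 6: ATA Ile / ACG Thr — nonsynonymous.
Codon 7: CGC Arg / CGA Arg — synonymous.
Nonsynonymous differences: 3.

3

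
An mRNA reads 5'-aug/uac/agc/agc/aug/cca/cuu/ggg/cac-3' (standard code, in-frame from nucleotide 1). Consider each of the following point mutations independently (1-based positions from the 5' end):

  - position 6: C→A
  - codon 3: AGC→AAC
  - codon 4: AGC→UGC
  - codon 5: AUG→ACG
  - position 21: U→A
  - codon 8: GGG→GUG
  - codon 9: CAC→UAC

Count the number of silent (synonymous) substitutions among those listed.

Codon 2: UAC (Tyr) → UAA (Stop) — nonsense.
Codon 3: AGC (Ser) → AAC (Asn) — missense.
Codon 4: AGC (Ser) → UGC (Cys) — missense.
Codon 5: AUG (Met) → ACG (Thr) — missense.
Codon 7: CUU (Leu) → CUA (Leu) — synonymous.
Codon 8: GGG (Gly) → GUG (Val) — missense.
Codon 9: CAC (His) → UAC (Tyr) — missense.
Synonymous: 1 of 7.

1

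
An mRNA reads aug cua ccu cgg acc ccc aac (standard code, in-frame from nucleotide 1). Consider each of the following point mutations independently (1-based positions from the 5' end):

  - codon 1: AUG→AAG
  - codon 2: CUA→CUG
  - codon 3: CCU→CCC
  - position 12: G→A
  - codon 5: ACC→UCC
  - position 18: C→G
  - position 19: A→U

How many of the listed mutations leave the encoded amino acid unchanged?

4

Codon 1: AUG (Met) → AAG (Lys) — missense.
Codon 2: CUA (Leu) → CUG (Leu) — synonymous.
Codon 3: CCU (Pro) → CCC (Pro) — synonymous.
Codon 4: CGG (Arg) → CGA (Arg) — synonymous.
Codon 5: ACC (Thr) → UCC (Ser) — missense.
Codon 6: CCC (Pro) → CCG (Pro) — synonymous.
Codon 7: AAC (Asn) → UAC (Tyr) — missense.
Synonymous: 4 of 7.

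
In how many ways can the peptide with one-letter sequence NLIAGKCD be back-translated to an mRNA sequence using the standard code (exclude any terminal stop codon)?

Asn: 2 codons.
Leu: 6 codons.
Ile: 3 codons.
Ala: 4 codons.
Gly: 4 codons.
Lys: 2 codons.
Cys: 2 codons.
Asp: 2 codons.
2 × 6 × 3 × 4 × 4 × 2 × 2 × 2 = 4608.

4608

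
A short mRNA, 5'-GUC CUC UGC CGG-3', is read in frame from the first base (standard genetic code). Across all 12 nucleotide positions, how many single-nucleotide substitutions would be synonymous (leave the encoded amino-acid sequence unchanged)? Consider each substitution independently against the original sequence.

11

Codon 1 (GUC, Val): 3 synonymous substitutions.
Codon 2 (CUC, Leu): 3 synonymous substitutions.
Codon 3 (UGC, Cys): 1 synonymous substitution.
Codon 4 (CGG, Arg): 4 synonymous substitutions.
Total: 3 + 3 + 1 + 4 = 11.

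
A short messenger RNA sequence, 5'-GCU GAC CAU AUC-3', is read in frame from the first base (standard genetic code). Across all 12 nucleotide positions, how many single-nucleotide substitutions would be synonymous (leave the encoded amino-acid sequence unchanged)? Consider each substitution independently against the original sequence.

7

Codon 1 (GCU, Ala): 3 synonymous substitutions.
Codon 2 (GAC, Asp): 1 synonymous substitution.
Codon 3 (CAU, His): 1 synonymous substitution.
Codon 4 (AUC, Ile): 2 synonymous substitutions.
Total: 3 + 1 + 1 + 2 = 7.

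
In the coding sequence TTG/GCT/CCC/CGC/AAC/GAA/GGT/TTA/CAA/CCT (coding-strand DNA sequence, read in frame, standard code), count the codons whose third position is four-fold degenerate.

Codon 1 TTG (Leu): third position 2-fold.
Codon 2 GCT (Ala): third position 4-fold.
Codon 3 CCC (Pro): third position 4-fold.
Codon 4 CGC (Arg): third position 4-fold.
Codon 5 AAC (Asn): third position 2-fold.
Codon 6 GAA (Glu): third position 2-fold.
Codon 7 GGT (Gly): third position 4-fold.
Codon 8 TTA (Leu): third position 2-fold.
Codon 9 CAA (Gln): third position 2-fold.
Codon 10 CCT (Pro): third position 4-fold.
Four-fold degenerate third positions: 5.

5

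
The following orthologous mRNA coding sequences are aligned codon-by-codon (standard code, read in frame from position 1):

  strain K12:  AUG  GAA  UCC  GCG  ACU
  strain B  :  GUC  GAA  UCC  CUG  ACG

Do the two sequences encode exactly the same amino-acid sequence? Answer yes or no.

Codon 1: AUG Met / GUC Val — nonsynonymous.
Codon 2: GAA Glu / GAA Glu — identical.
Codon 3: UCC Ser / UCC Ser — identical.
Codon 4: GCG Ala / CUG Leu — nonsynonymous.
Codon 5: ACU Thr / ACG Thr — synonymous.
Nonsynonymous differences: 2 → different protein.

no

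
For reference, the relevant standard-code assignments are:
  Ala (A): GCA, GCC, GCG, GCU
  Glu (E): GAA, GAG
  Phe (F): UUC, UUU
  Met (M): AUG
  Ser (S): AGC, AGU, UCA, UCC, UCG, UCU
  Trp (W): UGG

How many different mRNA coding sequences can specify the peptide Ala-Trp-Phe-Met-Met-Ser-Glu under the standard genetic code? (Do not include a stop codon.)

Ala: 4 codons.
Trp: 1 codon.
Phe: 2 codons.
Met: 1 codon.
Met: 1 codon.
Ser: 6 codons.
Glu: 2 codons.
4 × 1 × 2 × 1 × 1 × 6 × 2 = 96.

96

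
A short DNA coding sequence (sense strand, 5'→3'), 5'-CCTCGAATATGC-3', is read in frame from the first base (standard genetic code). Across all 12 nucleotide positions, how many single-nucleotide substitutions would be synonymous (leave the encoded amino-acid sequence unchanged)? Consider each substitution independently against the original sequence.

Codon 1 (CCT, Pro): 3 synonymous substitutions.
Codon 2 (CGA, Arg): 4 synonymous substitutions.
Codon 3 (ATA, Ile): 2 synonymous substitutions.
Codon 4 (TGC, Cys): 1 synonymous substitution.
Total: 3 + 4 + 2 + 1 = 10.

10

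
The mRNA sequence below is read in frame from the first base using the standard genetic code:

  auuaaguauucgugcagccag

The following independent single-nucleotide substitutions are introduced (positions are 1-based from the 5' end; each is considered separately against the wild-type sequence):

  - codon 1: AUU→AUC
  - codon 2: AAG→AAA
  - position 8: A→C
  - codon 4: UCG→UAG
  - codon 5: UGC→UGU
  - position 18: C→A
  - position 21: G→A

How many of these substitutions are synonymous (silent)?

Codon 1: AUU (Ile) → AUC (Ile) — synonymous.
Codon 2: AAG (Lys) → AAA (Lys) — synonymous.
Codon 3: UAU (Tyr) → UCU (Ser) — missense.
Codon 4: UCG (Ser) → UAG (Stop) — nonsense.
Codon 5: UGC (Cys) → UGU (Cys) — synonymous.
Codon 6: AGC (Ser) → AGA (Arg) — missense.
Codon 7: CAG (Gln) → CAA (Gln) — synonymous.
Synonymous: 4 of 7.

4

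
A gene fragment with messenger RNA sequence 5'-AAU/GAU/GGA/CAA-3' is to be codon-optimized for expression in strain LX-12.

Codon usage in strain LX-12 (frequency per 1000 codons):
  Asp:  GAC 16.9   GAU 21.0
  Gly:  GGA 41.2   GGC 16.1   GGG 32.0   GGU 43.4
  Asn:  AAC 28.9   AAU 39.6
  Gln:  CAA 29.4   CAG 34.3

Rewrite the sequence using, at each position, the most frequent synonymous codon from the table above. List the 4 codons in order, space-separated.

AAU GAU GGU CAG

Codon 1 (Asn): best is AAU at 39.6.
Codon 2 (Asp): best is GAU at 21.0.
Codon 3 (Gly): best is GGU at 43.4.
Codon 4 (Gln): best is CAG at 34.3.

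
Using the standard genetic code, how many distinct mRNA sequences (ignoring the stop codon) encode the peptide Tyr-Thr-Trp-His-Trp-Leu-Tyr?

192

Tyr: 2 codons.
Thr: 4 codons.
Trp: 1 codon.
His: 2 codons.
Trp: 1 codon.
Leu: 6 codons.
Tyr: 2 codons.
2 × 4 × 1 × 2 × 1 × 6 × 2 = 192.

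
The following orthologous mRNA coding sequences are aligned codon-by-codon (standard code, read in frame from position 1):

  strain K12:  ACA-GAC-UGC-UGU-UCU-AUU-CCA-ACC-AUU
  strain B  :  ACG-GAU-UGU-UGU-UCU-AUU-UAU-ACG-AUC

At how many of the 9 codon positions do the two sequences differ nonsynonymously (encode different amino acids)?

1

Codon 1: ACA Thr / ACG Thr — synonymous.
Codon 2: GAC Asp / GAU Asp — synonymous.
Codon 3: UGC Cys / UGU Cys — synonymous.
Codon 4: UGU Cys / UGU Cys — identical.
Codon 5: UCU Ser / UCU Ser — identical.
Codon 6: AUU Ile / AUU Ile — identical.
Codon 7: CCA Pro / UAU Tyr — nonsynonymous.
Codon 8: ACC Thr / ACG Thr — synonymous.
Codon 9: AUU Ile / AUC Ile — synonymous.
Nonsynonymous differences: 1.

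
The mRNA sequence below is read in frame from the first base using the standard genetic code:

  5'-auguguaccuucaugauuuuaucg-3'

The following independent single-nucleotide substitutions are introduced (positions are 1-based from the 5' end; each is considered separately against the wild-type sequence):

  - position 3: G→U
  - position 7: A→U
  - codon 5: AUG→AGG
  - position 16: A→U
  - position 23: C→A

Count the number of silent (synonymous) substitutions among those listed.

Codon 1: AUG (Met) → AUU (Ile) — missense.
Codon 3: ACC (Thr) → UCC (Ser) — missense.
Codon 5: AUG (Met) → AGG (Arg) — missense.
Codon 6: AUU (Ile) → UUU (Phe) — missense.
Codon 8: UCG (Ser) → UAG (Stop) — nonsense.
Synonymous: 0 of 5.

0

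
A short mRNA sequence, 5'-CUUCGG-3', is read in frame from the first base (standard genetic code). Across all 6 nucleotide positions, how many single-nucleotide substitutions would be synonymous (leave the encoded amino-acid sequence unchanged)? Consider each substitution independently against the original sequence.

Codon 1 (CUU, Leu): 3 synonymous substitutions.
Codon 2 (CGG, Arg): 4 synonymous substitutions.
Total: 3 + 4 = 7.

7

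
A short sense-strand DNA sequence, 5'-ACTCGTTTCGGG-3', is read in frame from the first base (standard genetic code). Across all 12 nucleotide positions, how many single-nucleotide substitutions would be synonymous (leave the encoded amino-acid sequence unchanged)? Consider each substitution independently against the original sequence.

10

Codon 1 (ACT, Thr): 3 synonymous substitutions.
Codon 2 (CGT, Arg): 3 synonymous substitutions.
Codon 3 (TTC, Phe): 1 synonymous substitution.
Codon 4 (GGG, Gly): 3 synonymous substitutions.
Total: 3 + 3 + 1 + 3 = 10.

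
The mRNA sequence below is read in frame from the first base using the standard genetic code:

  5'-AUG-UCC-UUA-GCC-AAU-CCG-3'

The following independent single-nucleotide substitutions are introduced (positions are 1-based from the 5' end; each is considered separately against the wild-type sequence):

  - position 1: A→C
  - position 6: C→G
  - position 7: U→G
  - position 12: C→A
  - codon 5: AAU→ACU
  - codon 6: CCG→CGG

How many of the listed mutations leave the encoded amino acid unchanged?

2

Codon 1: AUG (Met) → CUG (Leu) — missense.
Codon 2: UCC (Ser) → UCG (Ser) — synonymous.
Codon 3: UUA (Leu) → GUA (Val) — missense.
Codon 4: GCC (Ala) → GCA (Ala) — synonymous.
Codon 5: AAU (Asn) → ACU (Thr) — missense.
Codon 6: CCG (Pro) → CGG (Arg) — missense.
Synonymous: 2 of 6.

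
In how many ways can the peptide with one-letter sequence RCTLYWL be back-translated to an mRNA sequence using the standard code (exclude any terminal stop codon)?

Arg: 6 codons.
Cys: 2 codons.
Thr: 4 codons.
Leu: 6 codons.
Tyr: 2 codons.
Trp: 1 codon.
Leu: 6 codons.
6 × 2 × 4 × 6 × 2 × 1 × 6 = 3456.

3456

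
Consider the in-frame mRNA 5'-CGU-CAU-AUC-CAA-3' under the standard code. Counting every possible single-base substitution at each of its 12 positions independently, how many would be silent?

7

Codon 1 (CGU, Arg): 3 synonymous substitutions.
Codon 2 (CAU, His): 1 synonymous substitution.
Codon 3 (AUC, Ile): 2 synonymous substitutions.
Codon 4 (CAA, Gln): 1 synonymous substitution.
Total: 3 + 1 + 2 + 1 = 7.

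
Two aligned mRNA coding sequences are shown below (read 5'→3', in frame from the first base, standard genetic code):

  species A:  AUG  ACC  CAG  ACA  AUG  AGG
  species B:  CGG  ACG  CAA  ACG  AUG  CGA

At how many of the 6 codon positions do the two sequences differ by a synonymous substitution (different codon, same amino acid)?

4

Codon 1: AUG Met / CGG Arg — nonsynonymous.
Codon 2: ACC Thr / ACG Thr — synonymous.
Codon 3: CAG Gln / CAA Gln — synonymous.
Codon 4: ACA Thr / ACG Thr — synonymous.
Codon 5: AUG Met / AUG Met — identical.
Codon 6: AGG Arg / CGA Arg — synonymous.
Synonymous differences: 4.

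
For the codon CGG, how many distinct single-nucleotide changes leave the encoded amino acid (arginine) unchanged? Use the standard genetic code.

4

Position 1: AGG → 1 synonymous.
Position 2: none → 0 synonymous.
Position 3: CGU, CGC, CGA → 3 synonymous.
Total: 1 + 0 + 3 = 4.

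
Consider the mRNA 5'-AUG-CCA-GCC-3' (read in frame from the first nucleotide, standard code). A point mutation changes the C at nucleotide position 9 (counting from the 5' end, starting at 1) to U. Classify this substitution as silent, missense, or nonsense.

silent

Position 9 falls in codon 3: GCC → Ala.
After the substitution the codon is GCU → Ala.
Both encode Ala, so the change is synonymous.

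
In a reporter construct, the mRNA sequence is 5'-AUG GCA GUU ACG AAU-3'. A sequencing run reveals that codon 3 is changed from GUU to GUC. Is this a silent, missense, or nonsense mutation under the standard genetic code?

silent

Position 9 falls in codon 3: GUU → Val.
After the substitution the codon is GUC → Val.
Both encode Val, so the change is synonymous.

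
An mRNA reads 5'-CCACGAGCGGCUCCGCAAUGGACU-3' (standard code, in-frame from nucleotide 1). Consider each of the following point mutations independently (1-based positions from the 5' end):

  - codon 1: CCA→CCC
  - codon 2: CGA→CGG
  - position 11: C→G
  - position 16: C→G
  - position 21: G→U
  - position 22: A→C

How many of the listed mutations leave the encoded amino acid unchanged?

2

Codon 1: CCA (Pro) → CCC (Pro) — synonymous.
Codon 2: CGA (Arg) → CGG (Arg) — synonymous.
Codon 4: GCU (Ala) → GGU (Gly) — missense.
Codon 6: CAA (Gln) → GAA (Glu) — missense.
Codon 7: UGG (Trp) → UGU (Cys) — missense.
Codon 8: ACU (Thr) → CCU (Pro) — missense.
Synonymous: 2 of 6.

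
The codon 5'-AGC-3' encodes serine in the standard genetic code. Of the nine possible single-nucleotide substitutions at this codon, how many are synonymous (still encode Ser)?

Position 1: none → 0 synonymous.
Position 2: none → 0 synonymous.
Position 3: AGT → 1 synonymous.
Total: 0 + 0 + 1 = 1.

1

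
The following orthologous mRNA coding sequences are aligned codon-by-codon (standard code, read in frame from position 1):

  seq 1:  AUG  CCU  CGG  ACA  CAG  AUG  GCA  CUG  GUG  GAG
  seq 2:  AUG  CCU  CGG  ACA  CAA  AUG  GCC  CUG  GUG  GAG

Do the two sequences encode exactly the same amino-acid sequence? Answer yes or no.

Codon 1: AUG Met / AUG Met — identical.
Codon 2: CCU Pro / CCU Pro — identical.
Codon 3: CGG Arg / CGG Arg — identical.
Codon 4: ACA Thr / ACA Thr — identical.
Codon 5: CAG Gln / CAA Gln — synonymous.
Codon 6: AUG Met / AUG Met — identical.
Codon 7: GCA Ala / GCC Ala — synonymous.
Codon 8: CUG Leu / CUG Leu — identical.
Codon 9: GUG Val / GUG Val — identical.
Codon 10: GAG Glu / GAG Glu — identical.
Nonsynonymous differences: 0 → same protein.

yes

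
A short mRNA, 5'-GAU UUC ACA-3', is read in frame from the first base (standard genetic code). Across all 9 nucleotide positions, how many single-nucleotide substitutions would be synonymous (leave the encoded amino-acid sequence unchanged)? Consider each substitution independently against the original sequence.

Codon 1 (GAU, Asp): 1 synonymous substitution.
Codon 2 (UUC, Phe): 1 synonymous substitution.
Codon 3 (ACA, Thr): 3 synonymous substitutions.
Total: 1 + 1 + 3 = 5.

5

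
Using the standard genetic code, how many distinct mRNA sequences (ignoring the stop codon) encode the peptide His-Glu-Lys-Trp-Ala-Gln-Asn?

128

His: 2 codons.
Glu: 2 codons.
Lys: 2 codons.
Trp: 1 codon.
Ala: 4 codons.
Gln: 2 codons.
Asn: 2 codons.
2 × 2 × 2 × 1 × 4 × 2 × 2 = 128.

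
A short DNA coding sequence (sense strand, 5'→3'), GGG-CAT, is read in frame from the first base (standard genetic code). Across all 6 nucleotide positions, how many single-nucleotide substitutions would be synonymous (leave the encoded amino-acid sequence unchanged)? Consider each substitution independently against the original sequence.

4

Codon 1 (GGG, Gly): 3 synonymous substitutions.
Codon 2 (CAT, His): 1 synonymous substitution.
Total: 3 + 1 = 4.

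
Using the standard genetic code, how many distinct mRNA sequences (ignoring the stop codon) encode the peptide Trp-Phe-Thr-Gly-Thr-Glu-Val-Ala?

Trp: 1 codon.
Phe: 2 codons.
Thr: 4 codons.
Gly: 4 codons.
Thr: 4 codons.
Glu: 2 codons.
Val: 4 codons.
Ala: 4 codons.
1 × 2 × 4 × 4 × 4 × 2 × 4 × 4 = 4096.

4096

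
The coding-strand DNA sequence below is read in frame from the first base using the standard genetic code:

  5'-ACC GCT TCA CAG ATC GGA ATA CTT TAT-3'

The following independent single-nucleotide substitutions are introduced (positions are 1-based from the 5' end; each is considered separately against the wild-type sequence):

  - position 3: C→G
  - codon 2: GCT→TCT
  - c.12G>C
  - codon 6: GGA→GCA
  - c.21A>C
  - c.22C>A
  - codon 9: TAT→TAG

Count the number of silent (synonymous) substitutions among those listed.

Codon 1: ACC (Thr) → ACG (Thr) — synonymous.
Codon 2: GCT (Ala) → TCT (Ser) — missense.
Codon 4: CAG (Gln) → CAC (His) — missense.
Codon 6: GGA (Gly) → GCA (Ala) — missense.
Codon 7: ATA (Ile) → ATC (Ile) — synonymous.
Codon 8: CTT (Leu) → ATT (Ile) — missense.
Codon 9: TAT (Tyr) → TAG (Stop) — nonsense.
Synonymous: 2 of 7.

2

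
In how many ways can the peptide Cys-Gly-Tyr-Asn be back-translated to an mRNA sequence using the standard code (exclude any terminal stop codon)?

32

Cys: 2 codons.
Gly: 4 codons.
Tyr: 2 codons.
Asn: 2 codons.
2 × 4 × 2 × 2 = 32.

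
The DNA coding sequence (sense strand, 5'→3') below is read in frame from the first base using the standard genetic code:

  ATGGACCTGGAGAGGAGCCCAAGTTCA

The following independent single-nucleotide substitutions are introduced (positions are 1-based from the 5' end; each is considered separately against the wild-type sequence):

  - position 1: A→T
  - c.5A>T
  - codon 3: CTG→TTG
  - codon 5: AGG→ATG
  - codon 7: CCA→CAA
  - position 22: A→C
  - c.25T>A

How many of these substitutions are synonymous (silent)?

1

Codon 1: ATG (Met) → TTG (Leu) — missense.
Codon 2: GAC (Asp) → GTC (Val) — missense.
Codon 3: CTG (Leu) → TTG (Leu) — synonymous.
Codon 5: AGG (Arg) → ATG (Met) — missense.
Codon 7: CCA (Pro) → CAA (Gln) — missense.
Codon 8: AGT (Ser) → CGT (Arg) — missense.
Codon 9: TCA (Ser) → ACA (Thr) — missense.
Synonymous: 1 of 7.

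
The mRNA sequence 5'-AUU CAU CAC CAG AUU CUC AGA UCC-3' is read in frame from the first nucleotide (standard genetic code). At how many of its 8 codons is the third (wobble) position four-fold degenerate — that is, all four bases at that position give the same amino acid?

Codon 1 AUU (Ile): third position 3-fold.
Codon 2 CAU (His): third position 2-fold.
Codon 3 CAC (His): third position 2-fold.
Codon 4 CAG (Gln): third position 2-fold.
Codon 5 AUU (Ile): third position 3-fold.
Codon 6 CUC (Leu): third position 4-fold.
Codon 7 AGA (Arg): third position 2-fold.
Codon 8 UCC (Ser): third position 4-fold.
Four-fold degenerate third positions: 2.

2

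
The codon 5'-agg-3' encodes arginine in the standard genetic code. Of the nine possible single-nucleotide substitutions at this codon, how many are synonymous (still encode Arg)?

2

Position 1: CGG → 1 synonymous.
Position 2: none → 0 synonymous.
Position 3: AGA → 1 synonymous.
Total: 1 + 0 + 1 = 2.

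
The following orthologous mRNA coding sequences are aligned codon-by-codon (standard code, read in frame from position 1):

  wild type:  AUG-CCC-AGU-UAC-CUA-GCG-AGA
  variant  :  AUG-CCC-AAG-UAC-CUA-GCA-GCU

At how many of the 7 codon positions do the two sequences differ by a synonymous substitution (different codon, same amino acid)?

1

Codon 1: AUG Met / AUG Met — identical.
Codon 2: CCC Pro / CCC Pro — identical.
Codon 3: AGU Ser / AAG Lys — nonsynonymous.
Codon 4: UAC Tyr / UAC Tyr — identical.
Codon 5: CUA Leu / CUA Leu — identical.
Codon 6: GCG Ala / GCA Ala — synonymous.
Codon 7: AGA Arg / GCU Ala — nonsynonymous.
Synonymous differences: 1.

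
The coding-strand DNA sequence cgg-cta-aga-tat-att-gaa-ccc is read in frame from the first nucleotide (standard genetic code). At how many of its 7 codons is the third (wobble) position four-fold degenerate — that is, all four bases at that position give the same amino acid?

Codon 1 CGG (Arg): third position 4-fold.
Codon 2 CTA (Leu): third position 4-fold.
Codon 3 AGA (Arg): third position 2-fold.
Codon 4 TAT (Tyr): third position 2-fold.
Codon 5 ATT (Ile): third position 3-fold.
Codon 6 GAA (Glu): third position 2-fold.
Codon 7 CCC (Pro): third position 4-fold.
Four-fold degenerate third positions: 3.

3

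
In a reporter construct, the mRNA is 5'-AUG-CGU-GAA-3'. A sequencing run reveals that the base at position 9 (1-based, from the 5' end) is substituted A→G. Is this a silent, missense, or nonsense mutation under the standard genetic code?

Position 9 falls in codon 3: GAA → Glu.
After the substitution the codon is GAG → Glu.
Both encode Glu, so the change is synonymous.

silent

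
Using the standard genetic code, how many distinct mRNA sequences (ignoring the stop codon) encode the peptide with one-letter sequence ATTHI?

384

Ala: 4 codons.
Thr: 4 codons.
Thr: 4 codons.
His: 2 codons.
Ile: 3 codons.
4 × 4 × 4 × 2 × 3 = 384.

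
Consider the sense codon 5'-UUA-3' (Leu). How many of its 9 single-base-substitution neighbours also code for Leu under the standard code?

2

Position 1: CUA → 1 synonymous.
Position 2: none → 0 synonymous.
Position 3: UUG → 1 synonymous.
Total: 1 + 0 + 1 = 2.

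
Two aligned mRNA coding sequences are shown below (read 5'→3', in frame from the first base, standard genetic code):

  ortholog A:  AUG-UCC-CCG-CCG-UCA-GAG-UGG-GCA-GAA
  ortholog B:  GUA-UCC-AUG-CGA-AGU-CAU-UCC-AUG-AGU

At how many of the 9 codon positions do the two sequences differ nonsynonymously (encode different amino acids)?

Codon 1: AUG Met / GUA Val — nonsynonymous.
Codon 2: UCC Ser / UCC Ser — identical.
Codon 3: CCG Pro / AUG Met — nonsynonymous.
Codon 4: CCG Pro / CGA Arg — nonsynonymous.
Codon 5: UCA Ser / AGU Ser — synonymous.
Codon 6: GAG Glu / CAU His — nonsynonymous.
Codon 7: UGG Trp / UCC Ser — nonsynonymous.
Codon 8: GCA Ala / AUG Met — nonsynonymous.
Codon 9: GAA Glu / AGU Ser — nonsynonymous.
Nonsynonymous differences: 7.

7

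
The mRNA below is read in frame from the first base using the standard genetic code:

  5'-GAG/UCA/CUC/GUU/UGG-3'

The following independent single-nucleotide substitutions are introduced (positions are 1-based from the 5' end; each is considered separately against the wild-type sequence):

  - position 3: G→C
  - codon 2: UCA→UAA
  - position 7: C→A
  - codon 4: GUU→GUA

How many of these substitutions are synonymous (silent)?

1

Codon 1: GAG (Glu) → GAC (Asp) — missense.
Codon 2: UCA (Ser) → UAA (Stop) — nonsense.
Codon 3: CUC (Leu) → AUC (Ile) — missense.
Codon 4: GUU (Val) → GUA (Val) — synonymous.
Synonymous: 1 of 4.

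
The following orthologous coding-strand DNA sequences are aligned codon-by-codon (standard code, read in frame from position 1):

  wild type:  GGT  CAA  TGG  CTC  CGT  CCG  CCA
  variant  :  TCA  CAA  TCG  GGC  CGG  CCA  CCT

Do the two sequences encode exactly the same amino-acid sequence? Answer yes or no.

no

Codon 1: GGT Gly / TCA Ser — nonsynonymous.
Codon 2: CAA Gln / CAA Gln — identical.
Codon 3: TGG Trp / TCG Ser — nonsynonymous.
Codon 4: CTC Leu / GGC Gly — nonsynonymous.
Codon 5: CGT Arg / CGG Arg — synonymous.
Codon 6: CCG Pro / CCA Pro — synonymous.
Codon 7: CCA Pro / CCT Pro — synonymous.
Nonsynonymous differences: 3 → different protein.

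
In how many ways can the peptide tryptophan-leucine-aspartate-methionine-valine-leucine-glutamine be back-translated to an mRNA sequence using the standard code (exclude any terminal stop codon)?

Trp: 1 codon.
Leu: 6 codons.
Asp: 2 codons.
Met: 1 codon.
Val: 4 codons.
Leu: 6 codons.
Gln: 2 codons.
1 × 6 × 2 × 1 × 4 × 6 × 2 = 576.

576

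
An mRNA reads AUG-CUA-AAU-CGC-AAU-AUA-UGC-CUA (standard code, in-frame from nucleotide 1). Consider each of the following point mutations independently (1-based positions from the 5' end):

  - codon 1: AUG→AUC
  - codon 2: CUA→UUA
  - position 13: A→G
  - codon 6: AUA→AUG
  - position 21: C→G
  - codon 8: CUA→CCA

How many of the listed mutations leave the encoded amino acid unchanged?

Codon 1: AUG (Met) → AUC (Ile) — missense.
Codon 2: CUA (Leu) → UUA (Leu) — synonymous.
Codon 5: AAU (Asn) → GAU (Asp) — missense.
Codon 6: AUA (Ile) → AUG (Met) — missense.
Codon 7: UGC (Cys) → UGG (Trp) — missense.
Codon 8: CUA (Leu) → CCA (Pro) — missense.
Synonymous: 1 of 6.

1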